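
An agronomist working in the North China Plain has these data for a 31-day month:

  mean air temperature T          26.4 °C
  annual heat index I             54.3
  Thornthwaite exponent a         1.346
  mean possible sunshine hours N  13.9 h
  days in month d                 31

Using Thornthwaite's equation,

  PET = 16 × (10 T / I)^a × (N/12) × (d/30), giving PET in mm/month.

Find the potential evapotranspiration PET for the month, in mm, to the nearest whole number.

161 mm

10T/I = 10 × 26.4 / 54.3 = 4.8619
(10T/I)^a = 4.8619^1.346 = 8.4031
Uncorrected PET = 16 × 8.4031 = 134.450 mm
Correction = (N/12)(d/30) = (13.9/12)(31/30) = 1.1969
PET = 134.450 × 1.1969 = 160.923 mm/month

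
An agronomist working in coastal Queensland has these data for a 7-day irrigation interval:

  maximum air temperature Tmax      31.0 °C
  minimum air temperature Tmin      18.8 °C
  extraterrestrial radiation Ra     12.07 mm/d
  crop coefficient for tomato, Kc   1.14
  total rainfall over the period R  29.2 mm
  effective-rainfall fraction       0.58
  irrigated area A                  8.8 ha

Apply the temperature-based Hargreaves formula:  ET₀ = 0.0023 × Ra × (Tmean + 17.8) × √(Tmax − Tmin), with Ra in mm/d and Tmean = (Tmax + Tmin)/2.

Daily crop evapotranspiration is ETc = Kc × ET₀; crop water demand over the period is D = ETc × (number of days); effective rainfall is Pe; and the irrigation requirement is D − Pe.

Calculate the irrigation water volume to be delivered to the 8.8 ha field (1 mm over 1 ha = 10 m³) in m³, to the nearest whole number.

1417 m³

Tmean = (31.0 + 18.8)/2 = 24.90 °C
ET₀ = 0.0023 × 12.07 × (24.90 + 17.8) × √12.2 = 0.0023 × 12.07 × 42.70 × 3.4928 = 4.1403 mm/d
ETc = Kc × ET₀ = 1.14 × 4.1403 = 4.7199 mm/d
Crop demand D = ETc × 7 d = 4.7199 × 7 = 33.039 mm
Pe = 0.58 × 29.2 = 16.936 mm
D − Pe = 33.039 − 16.936 = 16.103 mm
Volume = 16.103 mm × 8.8 ha × 10 = 1417.1 m³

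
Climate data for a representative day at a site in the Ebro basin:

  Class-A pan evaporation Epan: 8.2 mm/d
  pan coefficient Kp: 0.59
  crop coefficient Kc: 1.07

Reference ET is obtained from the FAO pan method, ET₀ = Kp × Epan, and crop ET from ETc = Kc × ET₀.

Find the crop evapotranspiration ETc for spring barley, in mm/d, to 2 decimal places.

5.18 mm/d

ET₀ = 0.59 × 8.2 = 4.8380 mm/d
ETc = Kc × ET₀ = 1.07 × 4.8380 = 5.1767 mm/d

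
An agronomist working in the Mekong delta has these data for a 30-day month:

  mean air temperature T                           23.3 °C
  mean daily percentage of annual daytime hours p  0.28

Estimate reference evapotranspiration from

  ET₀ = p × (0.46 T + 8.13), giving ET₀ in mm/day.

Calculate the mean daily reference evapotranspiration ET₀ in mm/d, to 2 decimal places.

5.28 mm/d

ET₀ = 0.28 × (0.46 × 23.3 + 8.13) = 0.28 × 18.848 = 5.2774 mm/d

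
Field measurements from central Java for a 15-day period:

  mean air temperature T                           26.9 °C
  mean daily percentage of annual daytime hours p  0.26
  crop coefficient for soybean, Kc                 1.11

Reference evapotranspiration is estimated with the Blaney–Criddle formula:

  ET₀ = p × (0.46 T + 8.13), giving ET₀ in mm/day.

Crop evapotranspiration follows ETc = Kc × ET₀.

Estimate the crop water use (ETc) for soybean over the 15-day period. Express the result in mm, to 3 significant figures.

88.8 mm

ET₀ = 0.26 × (0.46 × 26.9 + 8.13) = 0.26 × 20.504 = 5.3310 mm/d
ETc = Kc × ET₀ = 1.11 × 5.3310 = 5.9174 mm/d
Over 15 days: 5.9174 × 15 = 88.761 mm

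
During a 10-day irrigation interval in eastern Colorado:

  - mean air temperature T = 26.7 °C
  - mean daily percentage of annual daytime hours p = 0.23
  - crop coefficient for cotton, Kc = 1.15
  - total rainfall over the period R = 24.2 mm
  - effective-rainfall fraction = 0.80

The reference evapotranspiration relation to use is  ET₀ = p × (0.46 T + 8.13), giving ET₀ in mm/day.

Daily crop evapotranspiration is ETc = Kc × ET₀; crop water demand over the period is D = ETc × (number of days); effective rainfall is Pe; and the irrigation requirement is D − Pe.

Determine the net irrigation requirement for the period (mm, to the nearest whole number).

ET₀ = 0.23 × (0.46 × 26.7 + 8.13) = 0.23 × 20.412 = 4.6948 mm/d
ETc = Kc × ET₀ = 1.15 × 4.6948 = 5.3990 mm/d
Crop demand D = ETc × 10 d = 5.3990 × 10 = 53.990 mm
Pe = 0.80 × 24.2 = 19.360 mm
D − Pe = 53.990 − 19.360 = 34.630 mm

35 mm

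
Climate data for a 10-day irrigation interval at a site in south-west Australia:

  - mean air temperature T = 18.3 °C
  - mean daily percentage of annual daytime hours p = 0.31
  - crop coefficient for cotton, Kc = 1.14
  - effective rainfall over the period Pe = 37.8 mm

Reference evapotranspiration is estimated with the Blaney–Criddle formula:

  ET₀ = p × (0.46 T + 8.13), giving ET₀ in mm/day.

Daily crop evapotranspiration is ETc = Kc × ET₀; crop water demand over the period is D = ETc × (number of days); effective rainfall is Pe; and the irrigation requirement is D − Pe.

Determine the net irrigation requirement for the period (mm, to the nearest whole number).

21 mm

ET₀ = 0.31 × (0.46 × 18.3 + 8.13) = 0.31 × 16.548 = 5.1299 mm/d
ETc = Kc × ET₀ = 1.14 × 5.1299 = 5.8481 mm/d
Crop demand D = ETc × 10 d = 5.8481 × 10 = 58.481 mm
D − Pe = 58.481 − 37.8 = 20.681 mm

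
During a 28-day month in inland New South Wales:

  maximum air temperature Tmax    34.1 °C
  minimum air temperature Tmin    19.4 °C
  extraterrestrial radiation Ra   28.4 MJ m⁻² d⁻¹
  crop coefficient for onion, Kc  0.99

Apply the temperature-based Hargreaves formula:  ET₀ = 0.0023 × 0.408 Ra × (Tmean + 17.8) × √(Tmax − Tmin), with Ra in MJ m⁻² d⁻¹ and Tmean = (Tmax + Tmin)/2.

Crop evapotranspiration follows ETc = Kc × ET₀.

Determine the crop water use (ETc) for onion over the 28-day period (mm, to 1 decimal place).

Tmean = (34.1 + 19.4)/2 = 26.75 °C
0.408 Ra = 0.408 × 28.4 = 11.5872 mm/d equivalent
ET₀ = 0.0023 × 11.5872 × (26.75 + 17.8) × √14.7 = 0.0023 × 11.5872 × 44.55 × 3.8341 = 4.5522 mm/d
ETc = Kc × ET₀ = 0.99 × 4.5522 = 4.5067 mm/d
Over 28 days: 4.5067 × 28 = 126.188 mm

126.2 mm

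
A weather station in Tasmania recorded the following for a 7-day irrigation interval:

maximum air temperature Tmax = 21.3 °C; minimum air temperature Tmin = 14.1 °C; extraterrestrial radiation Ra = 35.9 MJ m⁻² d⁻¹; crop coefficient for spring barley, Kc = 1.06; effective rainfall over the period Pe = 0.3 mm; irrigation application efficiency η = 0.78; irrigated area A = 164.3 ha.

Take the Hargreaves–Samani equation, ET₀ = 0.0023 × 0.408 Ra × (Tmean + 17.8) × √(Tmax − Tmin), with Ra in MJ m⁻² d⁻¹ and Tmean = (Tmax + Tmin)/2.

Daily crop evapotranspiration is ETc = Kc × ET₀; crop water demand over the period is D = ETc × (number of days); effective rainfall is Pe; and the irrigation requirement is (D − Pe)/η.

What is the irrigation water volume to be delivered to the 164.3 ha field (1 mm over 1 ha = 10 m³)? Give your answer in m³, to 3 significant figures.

Tmean = (21.3 + 14.1)/2 = 17.70 °C
0.408 Ra = 0.408 × 35.9 = 14.6472 mm/d equivalent
ET₀ = 0.0023 × 14.6472 × (17.70 + 17.8) × √7.2 = 0.0023 × 14.6472 × 35.50 × 2.6833 = 3.2091 mm/d
ETc = Kc × ET₀ = 1.06 × 3.2091 = 3.4016 mm/d
Crop demand D = ETc × 7 d = 3.4016 × 7 = 23.811 mm
D − Pe = 23.811 − 0.3 = 23.511 mm
Gross irrigation = 23.511 / 0.78 = 30.142 mm
Volume = 30.142 mm × 164.3 ha × 10 = 49523.3 m³

49500 m³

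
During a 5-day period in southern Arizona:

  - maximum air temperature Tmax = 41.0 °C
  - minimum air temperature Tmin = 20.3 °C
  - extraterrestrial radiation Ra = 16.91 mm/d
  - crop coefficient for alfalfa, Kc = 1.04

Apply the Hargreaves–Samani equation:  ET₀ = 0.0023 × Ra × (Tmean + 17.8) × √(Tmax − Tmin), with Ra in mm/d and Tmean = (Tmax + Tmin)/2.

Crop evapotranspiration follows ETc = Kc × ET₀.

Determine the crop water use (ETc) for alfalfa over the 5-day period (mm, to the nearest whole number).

Tmean = (41.0 + 20.3)/2 = 30.65 °C
ET₀ = 0.0023 × 16.91 × (30.65 + 17.8) × √20.7 = 0.0023 × 16.91 × 48.45 × 4.5497 = 8.5733 mm/d
ETc = Kc × ET₀ = 1.04 × 8.5733 = 8.9162 mm/d
Over 5 days: 8.9162 × 5 = 44.581 mm

45 mm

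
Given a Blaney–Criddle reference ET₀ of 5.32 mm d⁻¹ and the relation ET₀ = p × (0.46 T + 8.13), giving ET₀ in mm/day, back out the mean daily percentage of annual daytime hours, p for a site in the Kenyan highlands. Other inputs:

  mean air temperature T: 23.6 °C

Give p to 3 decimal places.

0.280

p = ET₀ / (0.46 T + 8.13) = 5.32 / (0.46 × 23.6 + 8.13) = 5.32 / 18.986 = 0.2802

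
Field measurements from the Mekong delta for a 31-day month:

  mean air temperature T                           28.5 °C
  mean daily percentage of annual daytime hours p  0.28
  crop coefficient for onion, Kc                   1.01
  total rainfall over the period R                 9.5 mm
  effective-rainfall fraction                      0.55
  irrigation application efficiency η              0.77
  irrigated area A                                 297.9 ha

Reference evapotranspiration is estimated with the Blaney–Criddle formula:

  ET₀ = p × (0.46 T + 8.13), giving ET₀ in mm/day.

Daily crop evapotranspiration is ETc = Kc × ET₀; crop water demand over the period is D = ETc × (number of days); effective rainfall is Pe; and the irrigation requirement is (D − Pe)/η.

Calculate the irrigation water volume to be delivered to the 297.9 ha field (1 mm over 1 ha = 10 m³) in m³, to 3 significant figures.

700000 m³

ET₀ = 0.28 × (0.46 × 28.5 + 8.13) = 0.28 × 21.240 = 5.9472 mm/d
ETc = Kc × ET₀ = 1.01 × 5.9472 = 6.0067 mm/d
Crop demand D = ETc × 31 d = 6.0067 × 31 = 186.208 mm
Pe = 0.55 × 9.5 = 5.225 mm
D − Pe = 186.208 − 5.225 = 180.983 mm
Gross irrigation = 180.983 / 0.77 = 235.043 mm
Volume = 235.043 mm × 297.9 ha × 10 = 700193.1 m³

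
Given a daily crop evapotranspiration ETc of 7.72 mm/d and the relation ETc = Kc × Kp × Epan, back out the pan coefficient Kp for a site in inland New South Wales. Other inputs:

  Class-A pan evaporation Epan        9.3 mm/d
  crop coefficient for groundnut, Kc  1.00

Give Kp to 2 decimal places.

0.83

ETc = Kc × Kp × Epan  ⇒  Kp = ETc / (Kc × Epan)
Kp = 7.72 / (1.00 × 9.3) = 7.72 / 9.300 = 0.8301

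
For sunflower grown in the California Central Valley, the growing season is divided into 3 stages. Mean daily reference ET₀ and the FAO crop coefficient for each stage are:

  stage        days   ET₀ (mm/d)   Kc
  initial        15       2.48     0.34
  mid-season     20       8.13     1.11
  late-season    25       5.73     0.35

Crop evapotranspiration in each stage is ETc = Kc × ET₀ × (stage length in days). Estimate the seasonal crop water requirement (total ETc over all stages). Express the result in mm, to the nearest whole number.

initial: 0.34 × 2.48 × 15 = 12.65 mm
mid-season: 1.11 × 8.13 × 20 = 180.49 mm
late-season: 0.35 × 5.73 × 25 = 50.14 mm
Seasonal total = 243.28 mm

243 mm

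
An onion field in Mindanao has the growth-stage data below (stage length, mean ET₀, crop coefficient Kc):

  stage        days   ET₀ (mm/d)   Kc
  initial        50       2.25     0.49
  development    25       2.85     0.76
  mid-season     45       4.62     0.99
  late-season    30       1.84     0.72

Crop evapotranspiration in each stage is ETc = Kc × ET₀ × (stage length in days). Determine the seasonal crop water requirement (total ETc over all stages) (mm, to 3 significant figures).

355 mm

initial: 0.49 × 2.25 × 50 = 55.13 mm
development: 0.76 × 2.85 × 25 = 54.15 mm
mid-season: 0.99 × 4.62 × 45 = 205.82 mm
late-season: 0.72 × 1.84 × 30 = 39.74 mm
Seasonal total = 354.84 mm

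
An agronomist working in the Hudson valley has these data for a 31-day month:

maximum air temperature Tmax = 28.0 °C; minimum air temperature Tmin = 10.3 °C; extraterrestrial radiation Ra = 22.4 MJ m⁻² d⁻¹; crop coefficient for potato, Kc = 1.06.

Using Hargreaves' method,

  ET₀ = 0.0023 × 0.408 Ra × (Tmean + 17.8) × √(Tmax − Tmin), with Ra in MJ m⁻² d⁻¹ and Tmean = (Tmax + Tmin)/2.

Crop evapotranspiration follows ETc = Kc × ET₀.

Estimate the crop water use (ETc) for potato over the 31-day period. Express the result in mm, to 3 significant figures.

Tmean = (28.0 + 10.3)/2 = 19.15 °C
0.408 Ra = 0.408 × 22.4 = 9.1392 mm/d equivalent
ET₀ = 0.0023 × 9.1392 × (19.15 + 17.8) × √17.7 = 0.0023 × 9.1392 × 36.95 × 4.2071 = 3.2676 mm/d
ETc = Kc × ET₀ = 1.06 × 3.2676 = 3.4637 mm/d
Over 31 days: 3.4637 × 31 = 107.375 mm

107 mm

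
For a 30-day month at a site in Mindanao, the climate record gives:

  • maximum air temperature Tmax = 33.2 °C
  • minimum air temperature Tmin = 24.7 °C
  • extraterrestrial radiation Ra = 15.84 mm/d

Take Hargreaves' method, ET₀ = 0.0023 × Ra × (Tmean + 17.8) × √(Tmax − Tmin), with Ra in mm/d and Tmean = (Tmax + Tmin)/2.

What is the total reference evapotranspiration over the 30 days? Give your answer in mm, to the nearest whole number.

Tmean = (33.2 + 24.7)/2 = 28.95 °C
ET₀ = 0.0023 × 15.84 × (28.95 + 17.8) × √8.5 = 0.0023 × 15.84 × 46.75 × 2.9155 = 4.9657 mm/d
Over 30 days: 4.9657 × 30 = 148.971 mm

149 mm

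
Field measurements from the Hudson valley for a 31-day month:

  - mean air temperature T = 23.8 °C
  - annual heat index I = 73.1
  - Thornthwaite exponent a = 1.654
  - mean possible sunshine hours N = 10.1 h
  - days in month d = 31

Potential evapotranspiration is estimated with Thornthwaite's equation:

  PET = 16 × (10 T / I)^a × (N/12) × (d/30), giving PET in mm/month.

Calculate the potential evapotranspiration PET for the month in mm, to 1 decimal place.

98.0 mm

10T/I = 10 × 23.8 / 73.1 = 3.2558
(10T/I)^a = 3.2558^1.654 = 7.0459
Uncorrected PET = 16 × 7.0459 = 112.734 mm
Correction = (N/12)(d/30) = (10.1/12)(31/30) = 0.8697
PET = 112.734 × 0.8697 = 98.045 mm/month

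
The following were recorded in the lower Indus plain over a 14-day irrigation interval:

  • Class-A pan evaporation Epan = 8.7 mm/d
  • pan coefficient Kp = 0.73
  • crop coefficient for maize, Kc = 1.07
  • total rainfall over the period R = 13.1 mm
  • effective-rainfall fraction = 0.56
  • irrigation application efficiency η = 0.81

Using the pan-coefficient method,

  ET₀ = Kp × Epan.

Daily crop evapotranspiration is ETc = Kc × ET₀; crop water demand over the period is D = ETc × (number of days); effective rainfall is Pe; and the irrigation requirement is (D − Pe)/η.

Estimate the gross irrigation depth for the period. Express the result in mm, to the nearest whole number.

108 mm

ET₀ = 0.73 × 8.7 = 6.3510 mm/d
ETc = Kc × ET₀ = 1.07 × 6.3510 = 6.7956 mm/d
Crop demand D = ETc × 14 d = 6.7956 × 14 = 95.138 mm
Pe = 0.56 × 13.1 = 7.336 mm
D − Pe = 95.138 − 7.336 = 87.802 mm
Gross irrigation = 87.802 / 0.81 = 108.398 mm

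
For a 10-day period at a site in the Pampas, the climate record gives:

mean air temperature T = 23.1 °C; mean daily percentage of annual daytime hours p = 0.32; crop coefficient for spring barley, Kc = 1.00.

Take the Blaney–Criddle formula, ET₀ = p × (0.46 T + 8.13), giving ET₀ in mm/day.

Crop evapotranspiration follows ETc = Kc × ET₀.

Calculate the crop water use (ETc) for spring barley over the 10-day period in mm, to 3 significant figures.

60.0 mm

ET₀ = 0.32 × (0.46 × 23.1 + 8.13) = 0.32 × 18.756 = 6.0019 mm/d
ETc = Kc × ET₀ = 1.00 × 6.0019 = 6.0019 mm/d
Over 10 days: 6.0019 × 10 = 60.019 mm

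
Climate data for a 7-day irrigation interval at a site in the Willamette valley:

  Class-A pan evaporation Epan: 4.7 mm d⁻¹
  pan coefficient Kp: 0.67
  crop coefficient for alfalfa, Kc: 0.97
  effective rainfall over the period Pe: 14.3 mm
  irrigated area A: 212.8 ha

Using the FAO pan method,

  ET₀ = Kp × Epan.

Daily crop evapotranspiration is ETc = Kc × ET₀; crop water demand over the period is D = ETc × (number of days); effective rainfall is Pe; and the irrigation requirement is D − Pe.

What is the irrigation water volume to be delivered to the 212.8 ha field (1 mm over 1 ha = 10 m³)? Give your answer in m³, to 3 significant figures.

ET₀ = 0.67 × 4.7 = 3.1490 mm/d
ETc = Kc × ET₀ = 0.97 × 3.1490 = 3.0545 mm/d
Crop demand D = ETc × 7 d = 3.0545 × 7 = 21.382 mm
D − Pe = 21.382 − 14.3 = 7.082 mm
Volume = 7.082 mm × 212.8 ha × 10 = 15070.5 m³

15100 m³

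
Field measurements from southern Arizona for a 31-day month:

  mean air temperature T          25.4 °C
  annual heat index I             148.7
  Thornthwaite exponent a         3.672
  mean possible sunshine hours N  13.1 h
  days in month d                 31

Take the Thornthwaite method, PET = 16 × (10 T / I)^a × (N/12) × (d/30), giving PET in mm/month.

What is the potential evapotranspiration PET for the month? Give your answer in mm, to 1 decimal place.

10T/I = 10 × 25.4 / 148.7 = 1.7081
(10T/I)^a = 1.7081^3.672 = 7.1415
Uncorrected PET = 16 × 7.1415 = 114.264 mm
Correction = (N/12)(d/30) = (13.1/12)(31/30) = 1.1281
PET = 114.264 × 1.1281 = 128.901 mm/month

128.9 mm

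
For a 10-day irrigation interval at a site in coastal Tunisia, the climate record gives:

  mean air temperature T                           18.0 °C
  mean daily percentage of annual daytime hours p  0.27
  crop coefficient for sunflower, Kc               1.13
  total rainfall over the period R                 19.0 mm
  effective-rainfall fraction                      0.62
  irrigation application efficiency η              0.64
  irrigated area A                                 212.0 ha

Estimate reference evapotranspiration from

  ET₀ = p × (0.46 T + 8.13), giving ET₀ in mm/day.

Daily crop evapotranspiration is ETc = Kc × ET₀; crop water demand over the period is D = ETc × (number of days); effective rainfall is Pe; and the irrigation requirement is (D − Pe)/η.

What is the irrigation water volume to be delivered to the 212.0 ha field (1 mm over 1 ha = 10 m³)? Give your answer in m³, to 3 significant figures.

127000 m³

ET₀ = 0.27 × (0.46 × 18.0 + 8.13) = 0.27 × 16.410 = 4.4307 mm/d
ETc = Kc × ET₀ = 1.13 × 4.4307 = 5.0067 mm/d
Crop demand D = ETc × 10 d = 5.0067 × 10 = 50.067 mm
Pe = 0.62 × 19.0 = 11.780 mm
D − Pe = 50.067 − 11.780 = 38.287 mm
Gross irrigation = 38.287 / 0.64 = 59.823 mm
Volume = 59.823 mm × 212.0 ha × 10 = 126824.8 m³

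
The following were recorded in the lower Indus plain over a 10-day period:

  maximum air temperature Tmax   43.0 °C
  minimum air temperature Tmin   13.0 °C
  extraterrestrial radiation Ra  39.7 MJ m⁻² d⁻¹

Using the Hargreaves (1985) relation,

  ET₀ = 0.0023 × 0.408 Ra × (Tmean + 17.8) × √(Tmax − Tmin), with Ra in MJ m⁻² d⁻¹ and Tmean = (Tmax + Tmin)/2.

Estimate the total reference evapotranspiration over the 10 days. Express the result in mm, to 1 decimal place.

Tmean = (43.0 + 13.0)/2 = 28.00 °C
0.408 Ra = 0.408 × 39.7 = 16.1976 mm/d equivalent
ET₀ = 0.0023 × 16.1976 × (28.00 + 17.8) × √30.0 = 0.0023 × 16.1976 × 45.80 × 5.4772 = 9.3455 mm/d
Over 10 days: 9.3455 × 10 = 93.455 mm

93.5 mm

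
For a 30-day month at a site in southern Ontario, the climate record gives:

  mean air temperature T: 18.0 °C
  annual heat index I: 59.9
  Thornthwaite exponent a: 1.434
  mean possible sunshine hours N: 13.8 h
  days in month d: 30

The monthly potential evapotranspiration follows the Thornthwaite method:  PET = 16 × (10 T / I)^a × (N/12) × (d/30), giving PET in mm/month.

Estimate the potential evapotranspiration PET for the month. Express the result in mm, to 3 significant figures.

89.1 mm

10T/I = 10 × 18.0 / 59.9 = 3.0050
(10T/I)^a = 3.0050^1.434 = 4.8443
Uncorrected PET = 16 × 4.8443 = 77.509 mm
Correction = (N/12)(d/30) = (13.8/12)(30/30) = 1.1500
PET = 77.509 × 1.1500 = 89.135 mm/month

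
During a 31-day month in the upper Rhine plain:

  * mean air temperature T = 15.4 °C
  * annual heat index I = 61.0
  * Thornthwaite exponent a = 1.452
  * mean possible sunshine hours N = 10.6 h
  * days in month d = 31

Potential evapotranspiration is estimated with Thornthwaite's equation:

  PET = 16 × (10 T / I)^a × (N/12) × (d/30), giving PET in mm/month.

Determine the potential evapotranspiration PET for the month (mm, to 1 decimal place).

10T/I = 10 × 15.4 / 61.0 = 2.5246
(10T/I)^a = 2.5246^1.452 = 3.8369
Uncorrected PET = 16 × 3.8369 = 61.390 mm
Correction = (N/12)(d/30) = (10.6/12)(31/30) = 0.9128
PET = 61.390 × 0.9128 = 56.037 mm/month

56.0 mm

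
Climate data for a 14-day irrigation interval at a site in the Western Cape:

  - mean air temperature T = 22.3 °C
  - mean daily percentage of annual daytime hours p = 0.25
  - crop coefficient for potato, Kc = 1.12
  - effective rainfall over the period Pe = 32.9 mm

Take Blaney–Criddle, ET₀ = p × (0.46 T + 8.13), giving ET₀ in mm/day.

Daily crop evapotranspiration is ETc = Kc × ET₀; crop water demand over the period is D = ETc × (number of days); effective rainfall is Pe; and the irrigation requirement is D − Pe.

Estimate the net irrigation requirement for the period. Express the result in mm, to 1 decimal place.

ET₀ = 0.25 × (0.46 × 22.3 + 8.13) = 0.25 × 18.388 = 4.5970 mm/d
ETc = Kc × ET₀ = 1.12 × 4.5970 = 5.1486 mm/d
Crop demand D = ETc × 14 d = 5.1486 × 14 = 72.080 mm
D − Pe = 72.080 − 32.9 = 39.180 mm

39.2 mm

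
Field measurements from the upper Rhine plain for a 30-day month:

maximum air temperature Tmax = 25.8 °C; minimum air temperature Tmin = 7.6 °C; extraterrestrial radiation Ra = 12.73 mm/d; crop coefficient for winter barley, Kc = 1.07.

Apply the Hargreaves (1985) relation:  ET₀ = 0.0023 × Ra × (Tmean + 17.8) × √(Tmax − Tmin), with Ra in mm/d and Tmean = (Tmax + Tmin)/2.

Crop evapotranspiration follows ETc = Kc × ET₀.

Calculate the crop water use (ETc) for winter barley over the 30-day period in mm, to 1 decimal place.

138.3 mm

Tmean = (25.8 + 7.6)/2 = 16.70 °C
ET₀ = 0.0023 × 12.73 × (16.70 + 17.8) × √18.2 = 0.0023 × 12.73 × 34.50 × 4.2661 = 4.3093 mm/d
ETc = Kc × ET₀ = 1.07 × 4.3093 = 4.6110 mm/d
Over 30 days: 4.6110 × 30 = 138.330 mm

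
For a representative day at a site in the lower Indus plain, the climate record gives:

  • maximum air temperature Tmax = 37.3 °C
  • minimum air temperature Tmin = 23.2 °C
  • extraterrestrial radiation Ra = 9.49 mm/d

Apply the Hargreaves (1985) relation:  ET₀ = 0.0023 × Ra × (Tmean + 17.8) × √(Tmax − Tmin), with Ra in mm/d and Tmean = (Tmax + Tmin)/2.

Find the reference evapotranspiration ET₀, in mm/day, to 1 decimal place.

3.9 mm/day

Tmean = (37.3 + 23.2)/2 = 30.25 °C
ET₀ = 0.0023 × 9.49 × (30.25 + 17.8) × √14.1 = 0.0023 × 9.49 × 48.05 × 3.7550 = 3.9382 mm/d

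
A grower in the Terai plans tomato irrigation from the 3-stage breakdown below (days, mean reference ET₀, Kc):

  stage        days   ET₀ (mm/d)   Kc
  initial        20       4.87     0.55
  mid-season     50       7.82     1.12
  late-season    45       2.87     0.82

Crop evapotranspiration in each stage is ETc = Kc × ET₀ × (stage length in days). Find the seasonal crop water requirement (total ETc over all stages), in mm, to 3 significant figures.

initial: 0.55 × 4.87 × 20 = 53.57 mm
mid-season: 1.12 × 7.82 × 50 = 437.92 mm
late-season: 0.82 × 2.87 × 45 = 105.90 mm
Seasonal total = 597.39 mm

597 mm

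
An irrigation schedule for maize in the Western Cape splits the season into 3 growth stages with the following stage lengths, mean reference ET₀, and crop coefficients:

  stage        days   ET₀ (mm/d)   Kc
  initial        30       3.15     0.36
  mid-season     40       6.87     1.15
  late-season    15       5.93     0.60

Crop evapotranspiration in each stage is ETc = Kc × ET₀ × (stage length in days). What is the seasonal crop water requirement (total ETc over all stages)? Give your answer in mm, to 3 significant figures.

403 mm

initial: 0.36 × 3.15 × 30 = 34.02 mm
mid-season: 1.15 × 6.87 × 40 = 316.02 mm
late-season: 0.60 × 5.93 × 15 = 53.37 mm
Seasonal total = 403.41 mm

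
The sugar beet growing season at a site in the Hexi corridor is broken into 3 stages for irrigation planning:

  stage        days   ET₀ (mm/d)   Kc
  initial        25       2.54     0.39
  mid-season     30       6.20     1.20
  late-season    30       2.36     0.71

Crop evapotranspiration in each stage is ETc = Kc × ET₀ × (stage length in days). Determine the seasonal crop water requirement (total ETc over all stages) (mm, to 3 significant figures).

initial: 0.39 × 2.54 × 25 = 24.77 mm
mid-season: 1.20 × 6.20 × 30 = 223.20 mm
late-season: 0.71 × 2.36 × 30 = 50.27 mm
Seasonal total = 298.24 mm

298 mm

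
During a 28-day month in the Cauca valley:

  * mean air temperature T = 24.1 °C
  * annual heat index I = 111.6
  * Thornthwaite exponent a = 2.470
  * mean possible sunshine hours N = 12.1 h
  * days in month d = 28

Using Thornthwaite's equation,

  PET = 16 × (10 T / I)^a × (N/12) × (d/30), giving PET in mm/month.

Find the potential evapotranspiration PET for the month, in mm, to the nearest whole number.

101 mm

10T/I = 10 × 24.1 / 111.6 = 2.1595
(10T/I)^a = 2.1595^2.470 = 6.6966
Uncorrected PET = 16 × 6.6966 = 107.146 mm
Correction = (N/12)(d/30) = (12.1/12)(28/30) = 0.9411
PET = 107.146 × 0.9411 = 100.835 mm/month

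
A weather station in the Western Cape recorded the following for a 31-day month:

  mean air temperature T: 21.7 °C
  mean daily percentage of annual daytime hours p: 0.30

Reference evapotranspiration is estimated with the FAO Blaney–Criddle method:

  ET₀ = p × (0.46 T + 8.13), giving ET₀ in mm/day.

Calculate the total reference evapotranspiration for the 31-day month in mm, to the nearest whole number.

ET₀ = 0.30 × (0.46 × 21.7 + 8.13) = 0.30 × 18.112 = 5.4336 mm/d
Monthly total = 5.4336 × 31 = 168.442 mm

168 mm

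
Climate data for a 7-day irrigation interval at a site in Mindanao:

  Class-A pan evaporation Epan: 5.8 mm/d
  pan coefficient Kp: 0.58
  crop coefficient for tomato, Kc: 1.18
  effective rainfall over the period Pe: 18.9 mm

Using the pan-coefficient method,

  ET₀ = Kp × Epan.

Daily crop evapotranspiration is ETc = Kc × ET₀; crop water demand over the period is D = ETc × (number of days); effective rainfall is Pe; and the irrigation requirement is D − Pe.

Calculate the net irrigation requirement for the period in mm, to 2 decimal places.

8.89 mm

ET₀ = 0.58 × 5.8 = 3.3640 mm/d
ETc = Kc × ET₀ = 1.18 × 3.3640 = 3.9695 mm/d
Crop demand D = ETc × 7 d = 3.9695 × 7 = 27.787 mm
D − Pe = 27.787 − 18.9 = 8.887 mm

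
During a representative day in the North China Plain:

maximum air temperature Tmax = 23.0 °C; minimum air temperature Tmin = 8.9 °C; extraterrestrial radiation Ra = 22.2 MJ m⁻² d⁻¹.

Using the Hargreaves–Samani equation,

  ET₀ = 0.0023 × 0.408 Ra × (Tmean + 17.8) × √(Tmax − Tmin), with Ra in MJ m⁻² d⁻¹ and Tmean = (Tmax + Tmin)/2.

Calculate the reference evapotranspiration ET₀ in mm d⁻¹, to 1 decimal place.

Tmean = (23.0 + 8.9)/2 = 15.95 °C
0.408 Ra = 0.408 × 22.2 = 9.0576 mm/d equivalent
ET₀ = 0.0023 × 9.0576 × (15.95 + 17.8) × √14.1 = 0.0023 × 9.0576 × 33.75 × 3.7550 = 2.6401 mm/d

2.6 mm d⁻¹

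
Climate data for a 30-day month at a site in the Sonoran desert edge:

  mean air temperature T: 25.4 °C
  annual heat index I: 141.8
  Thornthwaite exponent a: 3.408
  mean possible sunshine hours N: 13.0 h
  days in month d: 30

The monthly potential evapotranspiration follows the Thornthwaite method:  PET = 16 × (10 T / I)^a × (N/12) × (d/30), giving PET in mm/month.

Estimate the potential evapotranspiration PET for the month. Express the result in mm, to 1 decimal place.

10T/I = 10 × 25.4 / 141.8 = 1.7913
(10T/I)^a = 1.7913^3.408 = 7.2912
Uncorrected PET = 16 × 7.2912 = 116.659 mm
Correction = (N/12)(d/30) = (13.0/12)(30/30) = 1.0833
PET = 116.659 × 1.0833 = 126.377 mm/month

126.4 mm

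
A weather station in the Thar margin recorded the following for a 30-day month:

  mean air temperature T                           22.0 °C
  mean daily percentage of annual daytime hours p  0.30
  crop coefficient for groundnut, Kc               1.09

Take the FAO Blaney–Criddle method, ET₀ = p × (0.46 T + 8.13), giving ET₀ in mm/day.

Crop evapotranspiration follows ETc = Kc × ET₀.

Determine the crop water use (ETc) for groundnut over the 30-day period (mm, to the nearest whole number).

179 mm

ET₀ = 0.30 × (0.46 × 22.0 + 8.13) = 0.30 × 18.250 = 5.4750 mm/d
ETc = Kc × ET₀ = 1.09 × 5.4750 = 5.9678 mm/d
Over 30 days: 5.9678 × 30 = 179.034 mm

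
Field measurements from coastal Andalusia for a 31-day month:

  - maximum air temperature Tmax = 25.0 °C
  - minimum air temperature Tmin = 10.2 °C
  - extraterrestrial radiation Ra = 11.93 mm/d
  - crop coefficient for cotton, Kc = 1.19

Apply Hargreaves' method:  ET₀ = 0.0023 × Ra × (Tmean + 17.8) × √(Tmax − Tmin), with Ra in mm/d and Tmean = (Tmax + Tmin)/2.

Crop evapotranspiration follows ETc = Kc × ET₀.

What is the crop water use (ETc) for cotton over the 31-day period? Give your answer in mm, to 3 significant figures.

Tmean = (25.0 + 10.2)/2 = 17.60 °C
ET₀ = 0.0023 × 11.93 × (17.60 + 17.8) × √14.8 = 0.0023 × 11.93 × 35.40 × 3.8471 = 3.7368 mm/d
ETc = Kc × ET₀ = 1.19 × 3.7368 = 4.4468 mm/d
Over 31 days: 4.4468 × 31 = 137.851 mm

138 mm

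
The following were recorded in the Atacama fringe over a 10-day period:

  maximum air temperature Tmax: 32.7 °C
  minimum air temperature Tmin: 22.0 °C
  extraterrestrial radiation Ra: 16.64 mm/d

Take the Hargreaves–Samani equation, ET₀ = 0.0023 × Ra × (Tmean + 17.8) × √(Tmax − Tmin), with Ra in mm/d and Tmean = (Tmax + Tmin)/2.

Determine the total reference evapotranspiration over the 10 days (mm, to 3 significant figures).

56.5 mm

Tmean = (32.7 + 22.0)/2 = 27.35 °C
ET₀ = 0.0023 × 16.64 × (27.35 + 17.8) × √10.7 = 0.0023 × 16.64 × 45.15 × 3.2711 = 5.6524 mm/d
Over 10 days: 5.6524 × 10 = 56.524 mm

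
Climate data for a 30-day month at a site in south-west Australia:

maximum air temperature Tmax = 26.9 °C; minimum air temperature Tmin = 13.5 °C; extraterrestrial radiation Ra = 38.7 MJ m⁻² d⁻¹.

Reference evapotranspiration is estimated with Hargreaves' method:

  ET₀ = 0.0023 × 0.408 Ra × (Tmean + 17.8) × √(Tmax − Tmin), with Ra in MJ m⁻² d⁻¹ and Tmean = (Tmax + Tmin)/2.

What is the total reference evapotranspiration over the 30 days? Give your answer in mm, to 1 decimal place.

Tmean = (26.9 + 13.5)/2 = 20.20 °C
0.408 Ra = 0.408 × 38.7 = 15.7896 mm/d equivalent
ET₀ = 0.0023 × 15.7896 × (20.20 + 17.8) × √13.4 = 0.0023 × 15.7896 × 38.00 × 3.6606 = 5.0517 mm/d
Over 30 days: 5.0517 × 30 = 151.551 mm

151.6 mm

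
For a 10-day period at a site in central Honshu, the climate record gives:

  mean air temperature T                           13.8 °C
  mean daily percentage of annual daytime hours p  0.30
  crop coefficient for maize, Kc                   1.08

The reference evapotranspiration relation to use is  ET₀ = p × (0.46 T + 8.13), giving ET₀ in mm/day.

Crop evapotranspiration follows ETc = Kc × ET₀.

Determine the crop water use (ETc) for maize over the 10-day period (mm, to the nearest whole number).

47 mm

ET₀ = 0.30 × (0.46 × 13.8 + 8.13) = 0.30 × 14.478 = 4.3434 mm/d
ETc = Kc × ET₀ = 1.08 × 4.3434 = 4.6909 mm/d
Over 10 days: 4.6909 × 10 = 46.909 mm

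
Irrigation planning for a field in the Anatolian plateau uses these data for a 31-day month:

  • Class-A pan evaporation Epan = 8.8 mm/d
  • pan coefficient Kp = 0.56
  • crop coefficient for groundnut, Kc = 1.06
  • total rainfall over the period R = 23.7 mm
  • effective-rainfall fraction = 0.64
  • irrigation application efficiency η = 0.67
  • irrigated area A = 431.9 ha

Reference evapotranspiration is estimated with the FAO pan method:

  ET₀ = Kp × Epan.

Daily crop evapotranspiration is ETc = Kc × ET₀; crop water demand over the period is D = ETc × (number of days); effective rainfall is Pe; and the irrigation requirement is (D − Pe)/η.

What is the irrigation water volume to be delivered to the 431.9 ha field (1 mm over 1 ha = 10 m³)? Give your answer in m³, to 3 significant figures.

ET₀ = 0.56 × 8.8 = 4.9280 mm/d
ETc = Kc × ET₀ = 1.06 × 4.9280 = 5.2237 mm/d
Crop demand D = ETc × 31 d = 5.2237 × 31 = 161.935 mm
Pe = 0.64 × 23.7 = 15.168 mm
D − Pe = 161.935 − 15.168 = 146.767 mm
Gross irrigation = 146.767 / 0.67 = 219.055 mm
Volume = 219.055 mm × 431.9 ha × 10 = 946098.5 m³

946000 m³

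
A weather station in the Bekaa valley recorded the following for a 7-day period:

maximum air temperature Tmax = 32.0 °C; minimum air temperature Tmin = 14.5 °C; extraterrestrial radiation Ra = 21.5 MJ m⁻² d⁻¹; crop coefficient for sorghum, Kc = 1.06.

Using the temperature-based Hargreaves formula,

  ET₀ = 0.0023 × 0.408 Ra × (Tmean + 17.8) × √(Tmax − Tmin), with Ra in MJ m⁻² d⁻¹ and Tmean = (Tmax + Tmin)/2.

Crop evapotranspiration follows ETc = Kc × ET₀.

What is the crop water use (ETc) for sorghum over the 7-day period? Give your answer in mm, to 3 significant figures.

25.7 mm

Tmean = (32.0 + 14.5)/2 = 23.25 °C
0.408 Ra = 0.408 × 21.5 = 8.7720 mm/d equivalent
ET₀ = 0.0023 × 8.7720 × (23.25 + 17.8) × √17.5 = 0.0023 × 8.7720 × 41.05 × 4.1833 = 3.4646 mm/d
ETc = Kc × ET₀ = 1.06 × 3.4646 = 3.6725 mm/d
Over 7 days: 3.6725 × 7 = 25.708 mm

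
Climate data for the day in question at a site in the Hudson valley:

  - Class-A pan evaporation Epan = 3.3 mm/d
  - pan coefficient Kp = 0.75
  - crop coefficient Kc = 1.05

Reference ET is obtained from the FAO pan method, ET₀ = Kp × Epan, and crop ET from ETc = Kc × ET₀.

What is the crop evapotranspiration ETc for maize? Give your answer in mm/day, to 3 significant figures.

ET₀ = 0.75 × 3.3 = 2.4750 mm/d
ETc = Kc × ET₀ = 1.05 × 2.4750 = 2.5988 mm/d

2.60 mm/day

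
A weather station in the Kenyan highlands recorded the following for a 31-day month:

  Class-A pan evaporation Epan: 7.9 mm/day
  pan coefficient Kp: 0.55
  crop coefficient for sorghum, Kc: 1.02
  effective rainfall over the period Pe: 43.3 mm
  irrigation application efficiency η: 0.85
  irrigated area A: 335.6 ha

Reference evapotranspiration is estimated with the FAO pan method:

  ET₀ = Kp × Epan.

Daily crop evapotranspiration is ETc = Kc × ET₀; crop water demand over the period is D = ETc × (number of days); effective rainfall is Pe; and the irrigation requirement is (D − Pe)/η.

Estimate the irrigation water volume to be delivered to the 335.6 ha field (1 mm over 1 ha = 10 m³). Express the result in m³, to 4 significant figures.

ET₀ = 0.55 × 7.9 = 4.3450 mm/d
ETc = Kc × ET₀ = 1.02 × 4.3450 = 4.4319 mm/d
Crop demand D = ETc × 31 d = 4.4319 × 31 = 137.389 mm
D − Pe = 137.389 − 43.3 = 94.089 mm
Gross irrigation = 94.089 / 0.85 = 110.693 mm
Volume = 110.693 mm × 335.6 ha × 10 = 371485.7 m³

371500 m³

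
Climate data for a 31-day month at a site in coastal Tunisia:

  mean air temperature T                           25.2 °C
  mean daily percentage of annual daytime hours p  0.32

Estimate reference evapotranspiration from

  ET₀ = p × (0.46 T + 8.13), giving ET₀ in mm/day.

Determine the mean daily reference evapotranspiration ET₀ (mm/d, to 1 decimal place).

ET₀ = 0.32 × (0.46 × 25.2 + 8.13) = 0.32 × 19.722 = 6.3110 mm/d

6.3 mm/d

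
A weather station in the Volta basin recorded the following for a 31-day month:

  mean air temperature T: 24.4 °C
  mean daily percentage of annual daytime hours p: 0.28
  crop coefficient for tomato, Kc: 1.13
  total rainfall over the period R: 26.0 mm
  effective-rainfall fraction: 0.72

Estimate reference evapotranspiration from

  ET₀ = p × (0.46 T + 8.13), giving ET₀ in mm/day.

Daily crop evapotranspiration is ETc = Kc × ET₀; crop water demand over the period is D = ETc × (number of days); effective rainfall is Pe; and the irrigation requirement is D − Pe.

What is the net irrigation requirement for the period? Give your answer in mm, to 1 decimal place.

171.1 mm

ET₀ = 0.28 × (0.46 × 24.4 + 8.13) = 0.28 × 19.354 = 5.4191 mm/d
ETc = Kc × ET₀ = 1.13 × 5.4191 = 6.1236 mm/d
Crop demand D = ETc × 31 d = 6.1236 × 31 = 189.832 mm
Pe = 0.72 × 26.0 = 18.720 mm
D − Pe = 189.832 − 18.720 = 171.112 mm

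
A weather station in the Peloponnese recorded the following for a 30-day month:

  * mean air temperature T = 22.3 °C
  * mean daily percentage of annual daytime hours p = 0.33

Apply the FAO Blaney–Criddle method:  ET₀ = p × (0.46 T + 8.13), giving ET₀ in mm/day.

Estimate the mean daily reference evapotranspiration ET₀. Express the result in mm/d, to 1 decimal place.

ET₀ = 0.33 × (0.46 × 22.3 + 8.13) = 0.33 × 18.388 = 6.0680 mm/d

6.1 mm/d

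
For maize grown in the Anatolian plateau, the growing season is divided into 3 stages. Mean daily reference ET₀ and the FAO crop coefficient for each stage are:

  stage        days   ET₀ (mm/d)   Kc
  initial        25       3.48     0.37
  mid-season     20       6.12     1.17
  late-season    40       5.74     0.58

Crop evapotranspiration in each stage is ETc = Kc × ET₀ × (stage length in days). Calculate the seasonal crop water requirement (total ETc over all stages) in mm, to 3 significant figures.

initial: 0.37 × 3.48 × 25 = 32.19 mm
mid-season: 1.17 × 6.12 × 20 = 143.21 mm
late-season: 0.58 × 5.74 × 40 = 133.17 mm
Seasonal total = 308.57 mm

309 mm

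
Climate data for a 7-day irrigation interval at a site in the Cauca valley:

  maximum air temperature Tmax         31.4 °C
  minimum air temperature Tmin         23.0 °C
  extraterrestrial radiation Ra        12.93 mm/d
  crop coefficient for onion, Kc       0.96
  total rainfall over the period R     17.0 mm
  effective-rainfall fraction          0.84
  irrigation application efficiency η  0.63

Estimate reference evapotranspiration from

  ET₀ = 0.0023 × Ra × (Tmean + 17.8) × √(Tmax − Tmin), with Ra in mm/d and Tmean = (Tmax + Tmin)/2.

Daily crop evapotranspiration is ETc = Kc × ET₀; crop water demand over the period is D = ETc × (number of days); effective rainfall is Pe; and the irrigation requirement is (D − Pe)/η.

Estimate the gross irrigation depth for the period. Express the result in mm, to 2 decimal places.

18.71 mm

Tmean = (31.4 + 23.0)/2 = 27.20 °C
ET₀ = 0.0023 × 12.93 × (27.20 + 17.8) × √8.4 = 0.0023 × 12.93 × 45.00 × 2.8983 = 3.8787 mm/d
ETc = Kc × ET₀ = 0.96 × 3.8787 = 3.7236 mm/d
Crop demand D = ETc × 7 d = 3.7236 × 7 = 26.065 mm
Pe = 0.84 × 17.0 = 14.280 mm
D − Pe = 26.065 − 14.280 = 11.785 mm
Gross irrigation = 11.785 / 0.63 = 18.706 mm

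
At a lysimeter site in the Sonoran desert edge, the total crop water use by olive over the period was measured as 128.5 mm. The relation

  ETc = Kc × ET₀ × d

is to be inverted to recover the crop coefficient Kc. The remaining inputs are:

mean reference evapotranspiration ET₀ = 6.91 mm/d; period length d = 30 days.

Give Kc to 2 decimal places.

0.62

ETc = Kc × ET₀ × d  ⇒  Kc = ETc / (ET₀ × d)
Kc = 128.5 / (6.91 × 30) = 128.5 / 207.30 = 0.6199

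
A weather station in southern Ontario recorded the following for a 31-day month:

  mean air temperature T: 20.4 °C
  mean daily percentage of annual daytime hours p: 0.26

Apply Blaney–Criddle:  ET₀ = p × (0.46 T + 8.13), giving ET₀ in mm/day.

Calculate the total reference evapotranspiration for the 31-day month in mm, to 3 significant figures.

ET₀ = 0.26 × (0.46 × 20.4 + 8.13) = 0.26 × 17.514 = 4.5536 mm/d
Monthly total = 4.5536 × 31 = 141.162 mm

141 mm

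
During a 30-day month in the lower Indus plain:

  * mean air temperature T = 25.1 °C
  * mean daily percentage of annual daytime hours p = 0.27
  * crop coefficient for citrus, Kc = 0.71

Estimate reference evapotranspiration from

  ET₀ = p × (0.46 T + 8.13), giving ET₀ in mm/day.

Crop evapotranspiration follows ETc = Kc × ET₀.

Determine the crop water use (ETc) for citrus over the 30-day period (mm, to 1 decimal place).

ET₀ = 0.27 × (0.46 × 25.1 + 8.13) = 0.27 × 19.676 = 5.3125 mm/d
ETc = Kc × ET₀ = 0.71 × 5.3125 = 3.7719 mm/d
Over 30 days: 3.7719 × 30 = 113.157 mm

113.2 mm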